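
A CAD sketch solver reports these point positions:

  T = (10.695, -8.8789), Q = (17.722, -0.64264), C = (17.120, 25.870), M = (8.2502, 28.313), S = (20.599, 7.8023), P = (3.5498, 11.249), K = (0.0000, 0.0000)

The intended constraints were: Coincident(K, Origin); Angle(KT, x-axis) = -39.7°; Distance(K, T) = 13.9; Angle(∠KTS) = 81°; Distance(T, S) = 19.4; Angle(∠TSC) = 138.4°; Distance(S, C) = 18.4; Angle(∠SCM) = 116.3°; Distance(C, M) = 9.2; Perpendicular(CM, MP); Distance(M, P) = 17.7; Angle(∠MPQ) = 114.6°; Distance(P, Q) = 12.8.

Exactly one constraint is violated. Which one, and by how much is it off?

Distance(P, Q) = 12.8 — off by 5.70.

K = (0.00, 0.00) ✓; KT at -39.70° ✓; |KT| = 13.90 ✓; ∠KTS = 81.00° ✓; |TS| = 19.40 ✓; ∠TSC = 138.4° ✓; |SC| = 18.40 ✓; ∠SCM = 116.3° ✓; |CM| = 9.200 ✓; ∠(CM, MP) = 90.00° ✓; |MP| = 17.70 ✓; ∠MPQ = 114.6° ✓; |PQ| = 18.50 ✗.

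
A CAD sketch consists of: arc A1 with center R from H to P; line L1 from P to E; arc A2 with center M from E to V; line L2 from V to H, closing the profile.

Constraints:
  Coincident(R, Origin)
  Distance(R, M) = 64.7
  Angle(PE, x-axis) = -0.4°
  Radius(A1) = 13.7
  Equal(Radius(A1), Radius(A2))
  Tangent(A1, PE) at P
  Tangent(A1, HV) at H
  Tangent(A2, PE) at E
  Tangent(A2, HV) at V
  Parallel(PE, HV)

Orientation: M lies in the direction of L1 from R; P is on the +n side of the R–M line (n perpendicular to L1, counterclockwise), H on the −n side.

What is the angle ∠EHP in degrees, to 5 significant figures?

67.048°

Tangency of A1 to both parallel lines with radius 13.7 puts P and H at R ± 13.7·n: P = (0.095643, 13.700), H = (-0.095643, -13.700). Equal radii place E and V the same way about M: E = M + 13.7·n = (64.794, 13.248), V = M − 13.7·n = (64.603, -14.151). Then cos ∠EHP = HE·HP / (|HE||HP|), giving 67.048°.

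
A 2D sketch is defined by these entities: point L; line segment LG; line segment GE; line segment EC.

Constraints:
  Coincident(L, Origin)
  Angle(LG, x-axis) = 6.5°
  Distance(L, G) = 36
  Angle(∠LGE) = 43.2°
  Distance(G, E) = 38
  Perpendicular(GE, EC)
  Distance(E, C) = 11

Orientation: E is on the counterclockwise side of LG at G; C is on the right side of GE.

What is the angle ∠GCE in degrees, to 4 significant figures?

73.86°

L is at the origin; LG runs at 6.5° with length 36.0, so G = 36.0·(cos 6.5°, sin 6.5°) = (35.77, 4.075). ∠LGE = 43.2°, so GE runs at 6.5° + (180° − 43.2°) = 143.3° from the x-axis; with |GE| = 38.0, E = G + 38.0·(cos 143.3°, sin 143.3°) = (5.301, 26.79). GE is perpendicular to EC; with |EC| = 11.0 on the right of GE, C = E + 11.0·(0.5976, 0.8018) = (11.87, 35.60). Then cos ∠GCE = CG·CE / (|CG||CE|), giving 73.86°.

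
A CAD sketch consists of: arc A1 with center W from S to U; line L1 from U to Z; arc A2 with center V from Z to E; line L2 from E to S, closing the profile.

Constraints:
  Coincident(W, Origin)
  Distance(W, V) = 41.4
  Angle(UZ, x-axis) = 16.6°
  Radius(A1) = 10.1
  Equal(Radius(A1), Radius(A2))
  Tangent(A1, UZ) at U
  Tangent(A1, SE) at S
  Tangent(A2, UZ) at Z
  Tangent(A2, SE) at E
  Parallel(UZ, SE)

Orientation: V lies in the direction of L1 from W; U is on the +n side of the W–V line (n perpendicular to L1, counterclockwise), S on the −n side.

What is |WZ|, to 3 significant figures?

42.6

The slot axis is L1's direction at 16.6°, so u = (cos 16.6°, sin 16.6°) = (0.958, 0.286) and n = (−sin 16.6°, cos 16.6°) = (-0.286, 0.958). W is at the origin and V lies 41.4 along u from W, so V = 41.4·u = (39.7, 11.8). Tangency of A1 to both parallel lines with radius 10.1 puts U and S at W ± 10.1·n: U = (-2.89, 9.68), S = (2.89, -9.68). Equal radii place Z and E the same way about V: Z = V + 10.1·n = (36.8, 21.5), E = V − 10.1·n = (42.6, 2.15). Then |WZ| = |Z − W| = 42.6.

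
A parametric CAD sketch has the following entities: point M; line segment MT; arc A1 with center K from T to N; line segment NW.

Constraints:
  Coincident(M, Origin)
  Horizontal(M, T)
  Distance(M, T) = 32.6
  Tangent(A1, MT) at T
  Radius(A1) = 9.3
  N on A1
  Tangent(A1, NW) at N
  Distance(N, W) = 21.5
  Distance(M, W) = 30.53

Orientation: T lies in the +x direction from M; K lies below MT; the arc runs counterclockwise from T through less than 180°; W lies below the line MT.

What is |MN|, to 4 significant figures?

24.66

Checks: |KN| = 9.300 ✓; ∠(KN, NW) = 90.00° ✓; |NW| = 21.50 ✓; |MW| = 30.53 ✓.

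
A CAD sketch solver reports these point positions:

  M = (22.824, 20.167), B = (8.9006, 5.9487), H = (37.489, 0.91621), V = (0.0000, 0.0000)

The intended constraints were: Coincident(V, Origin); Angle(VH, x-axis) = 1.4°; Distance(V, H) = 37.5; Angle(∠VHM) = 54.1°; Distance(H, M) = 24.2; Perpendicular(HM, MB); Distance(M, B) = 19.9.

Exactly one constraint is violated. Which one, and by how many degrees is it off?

Perpendicular(HM, MB) — off by 8.30°.

V = (0.00, 0.00) ✓; VH at 1.400° ✓; |VH| = 37.50 ✓; ∠VHM = 54.10° ✓; |HM| = 24.20 ✓; ∠(HM, MB) = 98.30° ✗; |MB| = 19.90 ✓.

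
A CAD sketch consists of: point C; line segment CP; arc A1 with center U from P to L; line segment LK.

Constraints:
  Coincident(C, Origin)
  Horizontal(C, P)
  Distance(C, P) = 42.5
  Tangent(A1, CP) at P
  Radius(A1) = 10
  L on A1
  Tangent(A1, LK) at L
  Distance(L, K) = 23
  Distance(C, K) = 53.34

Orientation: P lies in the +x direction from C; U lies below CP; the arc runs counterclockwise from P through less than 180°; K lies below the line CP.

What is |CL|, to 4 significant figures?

35.54

C is at the origin; CP is horizontal with |CP| = 42.5 and P on the +x side, so P = (42.50, 0.000). The tangent condition forces UP to be normal to CP, so U = P + (0, -10) = (42.50, -10.00). Since UL ⟂ LK (tangency), |UK| = √(10.0² + 23.0²) = 25.08 regardless of where L sits on A1. So K lies on both circle(C, 53.34) and circle(U, 25.08); the below-CP intersection is K = (40.27, -34.98). L is the foot of the tangent from K: L = (33.01, -13.16).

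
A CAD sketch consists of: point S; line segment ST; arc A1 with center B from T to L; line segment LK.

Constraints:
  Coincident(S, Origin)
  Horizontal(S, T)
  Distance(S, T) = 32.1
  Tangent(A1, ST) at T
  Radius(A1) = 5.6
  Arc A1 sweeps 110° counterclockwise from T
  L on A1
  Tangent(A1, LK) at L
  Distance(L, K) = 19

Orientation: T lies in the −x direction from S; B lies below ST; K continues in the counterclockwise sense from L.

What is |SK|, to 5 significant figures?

39.952

On A1, T sits at bearing 90° from B; a 110° counterclockwise sweep puts L at bearing 200°, so L = B + 5.6·(cos 200°, sin 200°) = (-37.362, -7.5153). The tangent condition forces BL to be normal to LK, so LK runs along (−sin 200°, cos 200°); with |LK| = 19.0, K = (-30.864, -25.369). Then |SK| = |K − S| = 39.952.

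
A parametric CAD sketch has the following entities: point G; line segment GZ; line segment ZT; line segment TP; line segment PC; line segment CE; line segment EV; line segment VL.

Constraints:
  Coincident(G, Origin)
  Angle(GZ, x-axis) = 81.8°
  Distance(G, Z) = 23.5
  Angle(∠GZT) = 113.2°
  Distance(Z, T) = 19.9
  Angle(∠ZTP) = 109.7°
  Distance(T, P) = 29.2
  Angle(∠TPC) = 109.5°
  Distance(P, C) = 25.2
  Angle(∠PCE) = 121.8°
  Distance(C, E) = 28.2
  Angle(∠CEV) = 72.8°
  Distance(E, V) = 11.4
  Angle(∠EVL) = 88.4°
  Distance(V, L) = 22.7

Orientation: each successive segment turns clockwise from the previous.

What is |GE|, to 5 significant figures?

14.540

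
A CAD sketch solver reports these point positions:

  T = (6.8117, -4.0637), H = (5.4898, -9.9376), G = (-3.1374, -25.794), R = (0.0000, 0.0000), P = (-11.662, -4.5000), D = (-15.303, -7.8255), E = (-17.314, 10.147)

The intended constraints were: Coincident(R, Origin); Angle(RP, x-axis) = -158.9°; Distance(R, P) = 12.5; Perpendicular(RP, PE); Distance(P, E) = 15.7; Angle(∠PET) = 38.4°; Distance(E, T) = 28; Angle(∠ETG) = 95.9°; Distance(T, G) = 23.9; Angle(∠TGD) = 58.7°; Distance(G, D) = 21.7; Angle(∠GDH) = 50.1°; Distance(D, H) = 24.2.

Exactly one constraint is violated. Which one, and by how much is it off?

Distance(D, H) = 24.2 — off by 3.30.

R = (0.00, 0.00) ✓; RP at -158.9° ✓; |RP| = 12.50 ✓; ∠(RP, PE) = 90.00° ✓; |PE| = 15.70 ✓; ∠PET = 38.40° ✓; |ET| = 28.00 ✓; ∠ETG = 95.90° ✓; |TG| = 23.90 ✓; ∠TGD = 58.70° ✓; |GD| = 21.70 ✓; ∠GDH = 50.10° ✓; |DH| = 20.90 ✗.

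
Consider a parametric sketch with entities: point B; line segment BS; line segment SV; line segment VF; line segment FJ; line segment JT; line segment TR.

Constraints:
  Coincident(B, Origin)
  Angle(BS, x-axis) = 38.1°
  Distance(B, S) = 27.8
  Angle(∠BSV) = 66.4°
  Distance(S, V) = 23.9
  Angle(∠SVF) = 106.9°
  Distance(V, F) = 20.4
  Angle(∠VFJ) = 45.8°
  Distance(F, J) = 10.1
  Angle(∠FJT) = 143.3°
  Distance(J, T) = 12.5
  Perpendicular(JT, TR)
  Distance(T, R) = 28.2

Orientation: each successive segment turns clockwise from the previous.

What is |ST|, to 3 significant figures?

15.8

∠VFJ = 45.8° gives FJ at 77.2° from the x-axis; with |FJ| = 10.1, J = (12.7, -6.76). ∠FJT = 143.3° gives JT at 40.5° from the x-axis; with |JT| = 12.5, T = (22.2, 1.35). Then |ST| = |T − S| = 15.8.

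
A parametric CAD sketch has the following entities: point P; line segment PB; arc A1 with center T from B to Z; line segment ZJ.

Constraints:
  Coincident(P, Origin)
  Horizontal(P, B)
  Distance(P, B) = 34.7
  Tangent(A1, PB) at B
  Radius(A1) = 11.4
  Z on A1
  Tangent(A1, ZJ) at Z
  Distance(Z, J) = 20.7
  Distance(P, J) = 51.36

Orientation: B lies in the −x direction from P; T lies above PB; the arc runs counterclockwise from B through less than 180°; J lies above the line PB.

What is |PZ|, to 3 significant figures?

31.3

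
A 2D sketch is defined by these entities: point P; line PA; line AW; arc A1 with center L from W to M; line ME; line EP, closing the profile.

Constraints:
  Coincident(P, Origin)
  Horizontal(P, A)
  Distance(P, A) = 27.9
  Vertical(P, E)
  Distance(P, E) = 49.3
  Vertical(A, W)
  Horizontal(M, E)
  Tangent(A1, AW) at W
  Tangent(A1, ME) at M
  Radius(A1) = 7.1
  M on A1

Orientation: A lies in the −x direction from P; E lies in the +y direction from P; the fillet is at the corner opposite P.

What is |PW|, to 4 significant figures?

50.59

P is at the origin; P and A share the same y with |PA| = 27.9 and A on the −x side, so A = (-27.90, 0.000). P and E share the same x with |PE| = 49.3 and E on the +y side, so E = (0.000, 49.30). The virtual corner opposite P is at (-27.90, 49.30). The tangent condition forces LW to be normal to AW and A1 meets ME tangentially, so LM is at right angles to ME, with radius 7.1, so the center L sits 7.1 in from both sides at L = (-20.80, 42.20). That places the tangent points at W = (-27.90, 42.20) on AW and M = (-20.80, 49.30) on ME. Then |PW| = |W − P| = 50.59.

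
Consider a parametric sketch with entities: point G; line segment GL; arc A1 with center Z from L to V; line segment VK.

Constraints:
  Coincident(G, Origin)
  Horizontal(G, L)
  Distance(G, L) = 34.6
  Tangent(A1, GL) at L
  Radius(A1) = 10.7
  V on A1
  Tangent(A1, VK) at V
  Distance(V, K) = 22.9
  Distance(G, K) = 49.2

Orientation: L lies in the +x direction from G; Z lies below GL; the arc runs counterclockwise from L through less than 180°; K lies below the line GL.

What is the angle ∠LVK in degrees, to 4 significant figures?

123.6°

Checks: |ZV| = 10.70 ✓; ∠(ZV, VK) = 90.00° ✓; |VK| = 22.90 ✓; |GK| = 49.20 ✓.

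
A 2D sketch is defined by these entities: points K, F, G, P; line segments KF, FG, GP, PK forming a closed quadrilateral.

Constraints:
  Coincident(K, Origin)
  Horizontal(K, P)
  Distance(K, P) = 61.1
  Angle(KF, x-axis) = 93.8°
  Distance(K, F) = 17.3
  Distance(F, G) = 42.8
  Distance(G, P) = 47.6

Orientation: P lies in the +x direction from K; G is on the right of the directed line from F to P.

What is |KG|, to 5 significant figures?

27.757

Checks: |FG| = 42.80 ✓; |GP| = 47.60 ✓.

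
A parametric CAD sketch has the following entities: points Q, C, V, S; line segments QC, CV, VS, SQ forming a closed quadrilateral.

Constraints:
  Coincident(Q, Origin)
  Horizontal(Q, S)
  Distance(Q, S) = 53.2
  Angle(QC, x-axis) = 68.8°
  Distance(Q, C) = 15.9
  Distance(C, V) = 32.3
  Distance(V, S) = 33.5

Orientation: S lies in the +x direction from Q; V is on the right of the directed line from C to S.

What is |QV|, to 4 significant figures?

25.76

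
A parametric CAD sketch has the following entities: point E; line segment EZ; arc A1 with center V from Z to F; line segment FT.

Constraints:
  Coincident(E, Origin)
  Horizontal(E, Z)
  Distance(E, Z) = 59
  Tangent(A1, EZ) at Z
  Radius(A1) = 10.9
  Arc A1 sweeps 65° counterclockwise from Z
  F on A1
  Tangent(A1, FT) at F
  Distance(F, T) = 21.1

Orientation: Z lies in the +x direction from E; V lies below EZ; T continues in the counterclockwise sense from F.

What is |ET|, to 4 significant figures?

47.56

E is at the origin; EZ is horizontal with |EZ| = 59.0 and Z on the +x side, so Z = (59.00, 0.000). A1 meets EZ tangentially, so VZ is at right angles to EZ, so V = Z + (0, -10.9) = (59.00, -10.90). On A1, Z sits at bearing 90° from V; a 65° counterclockwise sweep puts F at bearing 155°, so F = V + 10.9·(cos 155°, sin 155°) = (49.12, -6.293). The tangent condition forces VF to be normal to FT, so FT runs along (−sin 155°, cos 155°); with |FT| = 21.1, T = (40.20, -25.42). Then |ET| = |T − E| = 47.56.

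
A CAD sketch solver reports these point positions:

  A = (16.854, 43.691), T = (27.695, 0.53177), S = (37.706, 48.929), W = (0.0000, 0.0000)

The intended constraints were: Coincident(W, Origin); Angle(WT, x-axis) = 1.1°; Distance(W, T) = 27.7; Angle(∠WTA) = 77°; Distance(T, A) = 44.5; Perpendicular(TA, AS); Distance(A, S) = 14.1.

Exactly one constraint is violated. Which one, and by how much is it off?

Distance(A, S) = 14.1 — off by 7.40.

W = (0.00, 0.00) ✓; WT at 1.100° ✓; |WT| = 27.70 ✓; ∠WTA = 77.00° ✓; |TA| = 44.50 ✓; ∠(TA, AS) = 90.00° ✓; |AS| = 21.50 ✗.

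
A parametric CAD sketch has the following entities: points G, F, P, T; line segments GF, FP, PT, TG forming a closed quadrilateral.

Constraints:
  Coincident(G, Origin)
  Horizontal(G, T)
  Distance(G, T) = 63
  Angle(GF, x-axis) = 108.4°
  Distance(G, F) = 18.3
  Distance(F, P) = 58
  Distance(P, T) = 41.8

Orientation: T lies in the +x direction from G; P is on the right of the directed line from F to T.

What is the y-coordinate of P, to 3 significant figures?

-27.2

G is at the origin; G and T share the same y with |GT| = 63.0 and T in +x, so T = (63.0, 0). GF runs at 108.4° with |GF| = 18.3, so F = (-5.78, 17.4). P is determined by |FP| = 58.0 and |PT| = 41.8 together: it lies at the intersection of circle(F, 58.0) and circle(T, 41.8). With |FT| = 70.9, the foot of the radical line on FT is 46.9 from F and the perpendicular offset is √(58.0² − 46.9²) = 34.2. Taking the right-of-FT solution: P = (31.3, -27.2).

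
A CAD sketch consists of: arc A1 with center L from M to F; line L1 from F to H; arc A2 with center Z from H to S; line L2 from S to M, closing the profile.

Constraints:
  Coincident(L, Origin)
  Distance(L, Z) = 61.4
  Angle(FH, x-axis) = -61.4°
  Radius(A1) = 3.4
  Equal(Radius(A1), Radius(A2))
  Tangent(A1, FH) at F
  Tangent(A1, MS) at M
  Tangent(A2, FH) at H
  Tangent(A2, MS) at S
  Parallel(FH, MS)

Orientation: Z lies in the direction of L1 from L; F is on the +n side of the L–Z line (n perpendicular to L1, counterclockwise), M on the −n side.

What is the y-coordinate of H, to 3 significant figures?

-52.3

Tangency of A1 to both parallel lines with radius 3.4 puts F and M at L ± 3.4·n: F = (2.99, 1.63), M = (-2.99, -1.63). Equal radii place H and S the same way about Z: H = Z + 3.4·n = (32.4, -52.3), S = Z − 3.4·n = (26.4, -55.5). So H.y = -52.3.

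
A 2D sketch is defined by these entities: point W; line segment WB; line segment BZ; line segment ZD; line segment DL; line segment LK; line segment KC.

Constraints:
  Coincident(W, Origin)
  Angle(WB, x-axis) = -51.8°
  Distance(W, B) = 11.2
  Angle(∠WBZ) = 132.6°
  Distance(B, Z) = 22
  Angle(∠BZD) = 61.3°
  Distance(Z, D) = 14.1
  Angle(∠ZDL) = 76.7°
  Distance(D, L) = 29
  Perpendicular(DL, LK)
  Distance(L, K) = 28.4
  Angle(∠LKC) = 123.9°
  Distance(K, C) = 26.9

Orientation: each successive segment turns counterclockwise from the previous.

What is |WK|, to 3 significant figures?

41.6

W is at the origin; WB runs at -51.8° with length 11.2, so B = (6.93, -8.80). ∠WBZ = 132.6° gives BZ at -4.40° from the x-axis; with |BZ| = 22.0, Z = (28.9, -10.5). ∠BZD = 61.3° gives ZD at 114° from the x-axis; with |ZD| = 14.1, D = (23.1, 2.36). ∠ZDL = 76.7° gives DL at -142° from the x-axis; with |DL| = 29.0, L = (0.0826, -15.3). DL ⟂ LK, so LK runs at -52.4°; with |LK| = 28.4, K = (17.4, -37.8). Then |WK| = |K − W| = 41.6.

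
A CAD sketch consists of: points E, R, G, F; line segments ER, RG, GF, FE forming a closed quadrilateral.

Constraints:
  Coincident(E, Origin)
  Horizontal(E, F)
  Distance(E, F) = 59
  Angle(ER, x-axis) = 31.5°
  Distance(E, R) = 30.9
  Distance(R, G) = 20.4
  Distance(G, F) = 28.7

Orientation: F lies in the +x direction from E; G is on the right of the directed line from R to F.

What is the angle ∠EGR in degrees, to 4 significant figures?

70.98°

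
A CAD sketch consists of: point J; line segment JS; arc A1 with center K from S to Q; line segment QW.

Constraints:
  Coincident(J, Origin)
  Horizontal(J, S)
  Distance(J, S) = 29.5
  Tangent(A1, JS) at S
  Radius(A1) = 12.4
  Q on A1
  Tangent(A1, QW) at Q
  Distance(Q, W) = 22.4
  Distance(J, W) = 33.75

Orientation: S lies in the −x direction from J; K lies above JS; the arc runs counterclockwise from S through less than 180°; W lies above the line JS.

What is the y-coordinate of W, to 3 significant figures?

31.4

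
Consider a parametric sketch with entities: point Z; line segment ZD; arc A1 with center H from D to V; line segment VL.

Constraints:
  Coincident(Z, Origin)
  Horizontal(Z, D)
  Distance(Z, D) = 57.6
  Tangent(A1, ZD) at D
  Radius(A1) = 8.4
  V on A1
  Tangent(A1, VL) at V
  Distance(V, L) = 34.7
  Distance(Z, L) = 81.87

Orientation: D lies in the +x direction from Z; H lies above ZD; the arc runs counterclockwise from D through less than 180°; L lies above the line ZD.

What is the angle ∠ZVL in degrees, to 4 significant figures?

103.8°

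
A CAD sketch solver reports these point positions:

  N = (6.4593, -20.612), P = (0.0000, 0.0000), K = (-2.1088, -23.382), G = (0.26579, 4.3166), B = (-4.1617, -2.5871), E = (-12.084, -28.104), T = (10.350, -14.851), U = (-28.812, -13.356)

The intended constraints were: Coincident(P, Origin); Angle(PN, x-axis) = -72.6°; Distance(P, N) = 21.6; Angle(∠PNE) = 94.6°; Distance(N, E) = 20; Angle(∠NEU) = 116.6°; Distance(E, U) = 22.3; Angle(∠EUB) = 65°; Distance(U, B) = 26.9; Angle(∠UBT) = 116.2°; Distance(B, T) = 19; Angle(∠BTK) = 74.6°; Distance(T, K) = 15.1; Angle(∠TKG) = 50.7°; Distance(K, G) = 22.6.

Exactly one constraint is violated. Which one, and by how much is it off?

Distance(K, G) = 22.6 — off by 5.20.

P = (0.00, 0.00) ✓; PN at -72.60° ✓; |PN| = 21.60 ✓; ∠PNE = 94.60° ✓; |NE| = 20.00 ✓; ∠NEU = 116.6° ✓; |EU| = 22.30 ✓; ∠EUB = 65.00° ✓; |UB| = 26.90 ✓; ∠UBT = 116.2° ✓; |BT| = 19.00 ✓; ∠BTK = 74.60° ✓; |TK| = 15.10 ✓; ∠TKG = 50.70° ✓; |KG| = 27.80 ✗.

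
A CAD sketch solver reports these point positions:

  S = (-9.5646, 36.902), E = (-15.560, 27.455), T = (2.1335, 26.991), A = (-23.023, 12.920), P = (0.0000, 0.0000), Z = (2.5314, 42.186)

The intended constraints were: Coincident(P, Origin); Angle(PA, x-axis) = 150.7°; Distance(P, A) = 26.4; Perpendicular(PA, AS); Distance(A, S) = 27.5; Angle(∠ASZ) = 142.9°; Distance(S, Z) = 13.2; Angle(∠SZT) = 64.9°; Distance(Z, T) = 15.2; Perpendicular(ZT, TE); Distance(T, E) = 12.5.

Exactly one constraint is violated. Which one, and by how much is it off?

Distance(T, E) = 12.5 — off by 5.20.

P = (0.00, 0.00) ✓; PA at 150.7° ✓; |PA| = 26.40 ✓; ∠(PA, AS) = 90.00° ✓; |AS| = 27.50 ✓; ∠ASZ = 142.9° ✓; |SZ| = 13.20 ✓; ∠SZT = 64.90° ✓; |ZT| = 15.20 ✓; ∠(ZT, TE) = 90.00° ✓; |TE| = 17.70 ✗.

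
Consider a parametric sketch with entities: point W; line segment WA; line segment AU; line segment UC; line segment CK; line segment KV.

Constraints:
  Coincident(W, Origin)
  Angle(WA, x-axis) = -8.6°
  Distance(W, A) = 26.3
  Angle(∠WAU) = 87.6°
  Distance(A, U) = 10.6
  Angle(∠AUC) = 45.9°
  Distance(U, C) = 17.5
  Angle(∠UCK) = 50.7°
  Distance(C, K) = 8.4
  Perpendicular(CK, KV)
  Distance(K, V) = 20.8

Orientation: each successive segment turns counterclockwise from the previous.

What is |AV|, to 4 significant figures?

18.21

∠UCK = 50.7° gives CK at -12.80° from the x-axis; with |CK| = 8.4, K = (21.53, -6.006). CK is perpendicular to KV, so KV runs at 77.20°; with |KV| = 20.8, V = (26.14, 14.28). Then |AV| = |V − A| = 18.21.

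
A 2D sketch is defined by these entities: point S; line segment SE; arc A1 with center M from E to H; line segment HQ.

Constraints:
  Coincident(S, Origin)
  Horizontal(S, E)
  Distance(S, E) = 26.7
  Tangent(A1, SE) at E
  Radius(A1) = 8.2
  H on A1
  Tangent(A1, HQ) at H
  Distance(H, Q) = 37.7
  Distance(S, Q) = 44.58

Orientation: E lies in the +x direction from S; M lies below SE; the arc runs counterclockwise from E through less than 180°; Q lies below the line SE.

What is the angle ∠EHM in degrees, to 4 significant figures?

51.15°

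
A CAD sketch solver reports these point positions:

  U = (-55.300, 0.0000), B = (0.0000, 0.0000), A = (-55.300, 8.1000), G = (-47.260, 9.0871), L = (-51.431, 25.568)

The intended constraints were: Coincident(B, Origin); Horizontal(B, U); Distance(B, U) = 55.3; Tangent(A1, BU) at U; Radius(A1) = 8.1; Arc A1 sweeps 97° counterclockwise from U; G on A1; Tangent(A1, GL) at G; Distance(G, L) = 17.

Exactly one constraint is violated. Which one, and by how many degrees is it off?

Tangent(A1, GL) at G — off by 7.20°.

B = (0.00, 0.00) ✓; B.y = 0.00, U.y = 0.00 ✓; |BU| = 55.30 ✓; ∠(AU, UB) = 90.00° ✓; |AU| = 8.100 ✓; bearing(A→G) − bearing(A→U) = 97.00° ✓; |AG| = 8.100 ✓; ∠(AG, GL) = 82.80° ✗; |GL| = 17.00 ✓.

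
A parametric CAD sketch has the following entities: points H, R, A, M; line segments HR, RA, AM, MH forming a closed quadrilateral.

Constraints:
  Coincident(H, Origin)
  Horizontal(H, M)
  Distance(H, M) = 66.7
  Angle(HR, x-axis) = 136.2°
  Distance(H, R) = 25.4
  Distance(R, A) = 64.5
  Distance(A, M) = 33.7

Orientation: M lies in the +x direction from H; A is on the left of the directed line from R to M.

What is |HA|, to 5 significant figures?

52.604

H is at the origin; H and M share the same y with |HM| = 66.7 and M in +x, so M = (66.7, 0). HR runs at 136.2° with |HR| = 25.4, so R = (-18.333, 17.580). A is determined by |RA| = 64.5 and |AM| = 33.7 together: it lies at the intersection of circle(R, 64.5) and circle(M, 33.7). With |RM| = 86.831, the foot of the radical line on RM is 60.832 from R and the perpendicular offset is √(64.5² − 60.832²) = 21.441. Taking the left-of-RM solution: A = (45.580, 26.261).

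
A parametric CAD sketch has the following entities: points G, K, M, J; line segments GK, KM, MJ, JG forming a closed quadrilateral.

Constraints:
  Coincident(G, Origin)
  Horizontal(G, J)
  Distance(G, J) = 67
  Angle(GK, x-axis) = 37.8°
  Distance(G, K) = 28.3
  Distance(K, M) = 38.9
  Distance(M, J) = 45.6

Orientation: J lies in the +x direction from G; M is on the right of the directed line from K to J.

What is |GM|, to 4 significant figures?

34.15

G is at the origin; GJ is horizontal with |GJ| = 67.0 and J in +x, so J = (67.0, 0). GK runs at 37.8° with |GK| = 28.3, so K = (22.36, 17.35). M is determined by |KM| = 38.9 and |MJ| = 45.6 together: it lies at the intersection of circle(K, 38.9) and circle(J, 45.6). With |KJ| = 47.89, the foot of the radical line on KJ is 18.03 from K and the perpendicular offset is √(38.9² − 18.03²) = 34.47. Taking the right-of-KJ solution: M = (26.69, -21.31).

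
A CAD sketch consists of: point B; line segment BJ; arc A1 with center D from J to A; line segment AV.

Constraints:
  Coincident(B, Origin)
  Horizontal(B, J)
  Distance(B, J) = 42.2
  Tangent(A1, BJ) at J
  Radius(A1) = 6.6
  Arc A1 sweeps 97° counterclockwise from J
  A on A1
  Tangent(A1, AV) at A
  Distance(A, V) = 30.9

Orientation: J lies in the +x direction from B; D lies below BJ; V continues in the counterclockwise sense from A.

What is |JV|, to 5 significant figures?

38.176

B is at the origin; B and J share the same y with |BJ| = 42.2 and J on the +x side, so J = (42.200, 0.0000). The tangent condition forces DJ to be normal to BJ, so D = J + (0, -6.6) = (42.200, -6.6000). On A1, J sits at bearing 90° from D; a 97° counterclockwise sweep puts A at bearing 187°, so A = D + 6.6·(cos 187°, sin 187°) = (35.649, -7.4043). A1 meets AV tangentially, so DA is at right angles to AV, so AV runs along (−sin 187°, cos 187°); with |AV| = 30.9, V = (39.415, -38.074). Then |JV| = |V − J| = 38.176.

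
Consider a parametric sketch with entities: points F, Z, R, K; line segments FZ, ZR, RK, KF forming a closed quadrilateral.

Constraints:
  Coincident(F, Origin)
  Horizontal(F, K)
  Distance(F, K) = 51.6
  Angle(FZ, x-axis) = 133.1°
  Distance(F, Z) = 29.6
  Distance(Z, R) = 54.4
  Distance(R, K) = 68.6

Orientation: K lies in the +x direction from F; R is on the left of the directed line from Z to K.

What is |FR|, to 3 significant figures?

62.7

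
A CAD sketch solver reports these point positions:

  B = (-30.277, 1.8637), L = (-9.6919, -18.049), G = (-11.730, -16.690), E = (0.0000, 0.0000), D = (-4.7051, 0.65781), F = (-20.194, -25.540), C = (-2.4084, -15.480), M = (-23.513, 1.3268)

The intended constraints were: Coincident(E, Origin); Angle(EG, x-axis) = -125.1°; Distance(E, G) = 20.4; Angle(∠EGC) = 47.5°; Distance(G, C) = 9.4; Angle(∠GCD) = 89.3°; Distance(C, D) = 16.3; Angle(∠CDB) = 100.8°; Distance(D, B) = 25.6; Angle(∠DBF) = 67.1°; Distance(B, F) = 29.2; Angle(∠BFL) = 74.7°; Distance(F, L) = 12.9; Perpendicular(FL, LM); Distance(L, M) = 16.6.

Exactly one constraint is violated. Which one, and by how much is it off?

Distance(L, M) = 16.6 — off by 7.20.

E = (0.00, 0.00) ✓; EG at -125.1° ✓; |EG| = 20.40 ✓; ∠EGC = 47.50° ✓; |GC| = 9.400 ✓; ∠GCD = 89.30° ✓; |CD| = 16.30 ✓; ∠CDB = 100.8° ✓; |DB| = 25.60 ✓; ∠DBF = 67.10° ✓; |BF| = 29.20 ✓; ∠BFL = 74.70° ✓; |FL| = 12.90 ✓; ∠(FL, LM) = 90.00° ✓; |LM| = 23.80 ✗.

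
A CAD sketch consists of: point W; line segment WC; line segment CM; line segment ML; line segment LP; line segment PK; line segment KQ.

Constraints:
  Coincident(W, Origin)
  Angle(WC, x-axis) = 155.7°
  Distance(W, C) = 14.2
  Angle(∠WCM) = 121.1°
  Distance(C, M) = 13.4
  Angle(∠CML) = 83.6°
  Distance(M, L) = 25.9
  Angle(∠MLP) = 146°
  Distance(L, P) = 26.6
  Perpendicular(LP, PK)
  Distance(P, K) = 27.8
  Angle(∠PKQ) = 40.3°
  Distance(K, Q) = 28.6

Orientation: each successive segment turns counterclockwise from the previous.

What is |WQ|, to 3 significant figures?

17.8

W is at the origin; WC runs at 155.7° with length 14.2, so C = (-12.9, 5.84). ∠WCM = 121.1° gives CM at -145° from the x-axis; with |CM| = 13.4, M = (-24.0, -1.77). ∠CML = 83.6° gives ML at -49.0° from the x-axis; with |ML| = 25.9, L = (-6.98, -21.3). ∠MLP = 146.0° gives LP at -15.0° from the x-axis; with |LP| = 26.6, P = (18.7, -28.2). LP ⟂ PK, so PK runs at 75.0°; with |PK| = 27.8, K = (25.9, -1.34). ∠PKQ = 40.3° gives KQ at -145° from the x-axis; with |KQ| = 28.6, Q = (2.40, -17.6). Then |WQ| = |Q − W| = 17.8.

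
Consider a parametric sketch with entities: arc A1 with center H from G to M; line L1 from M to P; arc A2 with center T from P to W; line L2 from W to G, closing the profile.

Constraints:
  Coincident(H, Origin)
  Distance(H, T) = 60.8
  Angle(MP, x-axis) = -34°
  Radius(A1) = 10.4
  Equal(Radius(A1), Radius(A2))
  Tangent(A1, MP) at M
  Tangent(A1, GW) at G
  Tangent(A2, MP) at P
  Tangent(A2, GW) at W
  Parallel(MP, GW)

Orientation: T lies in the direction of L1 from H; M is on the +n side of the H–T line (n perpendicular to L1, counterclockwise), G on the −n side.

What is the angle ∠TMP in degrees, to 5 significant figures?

9.7067°

The slot axis is L1's direction at -34.0°, so u = (cos -34.0°, sin -34.0°) = (0.82904, -0.55919) and n = (−sin -34.0°, cos -34.0°) = (0.55919, 0.82904). H is at the origin and T lies 60.8 along u from H, so T = 60.8·u = (50.405, -33.999). Tangency of A1 to both parallel lines with radius 10.4 puts M and G at H ± 10.4·n: M = (5.8156, 8.6220), G = (-5.8156, -8.6220). Equal radii place P and W the same way about T: P = T + 10.4·n = (56.221, -25.377), W = T − 10.4·n = (44.590, -42.621). Then cos ∠TMP = MT·MP / (|MT||MP|), giving 9.7067°.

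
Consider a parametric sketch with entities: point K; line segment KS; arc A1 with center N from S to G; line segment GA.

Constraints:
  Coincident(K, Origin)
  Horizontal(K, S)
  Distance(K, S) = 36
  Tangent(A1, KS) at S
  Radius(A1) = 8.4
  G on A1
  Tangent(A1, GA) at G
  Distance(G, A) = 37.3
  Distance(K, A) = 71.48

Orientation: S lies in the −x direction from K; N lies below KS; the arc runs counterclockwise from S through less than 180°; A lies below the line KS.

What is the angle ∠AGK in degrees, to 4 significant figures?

123.8°

K is at the origin; K and S share the same y with |KS| = 36.0 and S on the −x side, so S = (-36.00, 0.000). Since A1 is tangent to KS there, NS ⟂ KS, so N = S + (0, -8.4) = (-36.00, -8.400). Since NG ⟂ GA (tangency), |NA| = √(8.4² + 37.3²) = 38.23 regardless of where G sits on A1. So A lies on both circle(K, 71.48) and circle(N, 38.23); the below-KS intersection is A = (-60.91, -37.40). G is the foot of the tangent from A: G = (-43.42, -4.460).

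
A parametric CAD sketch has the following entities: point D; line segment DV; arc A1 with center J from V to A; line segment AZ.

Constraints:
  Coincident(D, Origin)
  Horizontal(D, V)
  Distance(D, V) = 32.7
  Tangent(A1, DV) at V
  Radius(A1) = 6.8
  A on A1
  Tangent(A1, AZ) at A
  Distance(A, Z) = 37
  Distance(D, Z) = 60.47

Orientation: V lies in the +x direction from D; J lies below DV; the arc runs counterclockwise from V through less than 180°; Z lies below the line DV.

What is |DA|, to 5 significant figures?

28.269

Checks: ∠(JV, VD) = 90.00° ✓; |JV| = 6.800 ✓; |JA| = 6.800 ✓; ∠(JA, AZ) = 90.00° ✓; |AZ| = 37.00 ✓; |DZ| = 60.47 ✓.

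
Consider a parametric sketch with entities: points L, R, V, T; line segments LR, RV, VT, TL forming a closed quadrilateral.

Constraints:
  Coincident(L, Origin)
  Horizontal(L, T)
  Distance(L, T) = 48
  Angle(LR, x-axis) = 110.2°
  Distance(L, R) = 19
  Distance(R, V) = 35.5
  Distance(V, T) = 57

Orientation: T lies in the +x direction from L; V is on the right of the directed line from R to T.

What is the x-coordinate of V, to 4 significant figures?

-6.193

Checks: |RV| = 35.50 ✓; |VT| = 57.00 ✓.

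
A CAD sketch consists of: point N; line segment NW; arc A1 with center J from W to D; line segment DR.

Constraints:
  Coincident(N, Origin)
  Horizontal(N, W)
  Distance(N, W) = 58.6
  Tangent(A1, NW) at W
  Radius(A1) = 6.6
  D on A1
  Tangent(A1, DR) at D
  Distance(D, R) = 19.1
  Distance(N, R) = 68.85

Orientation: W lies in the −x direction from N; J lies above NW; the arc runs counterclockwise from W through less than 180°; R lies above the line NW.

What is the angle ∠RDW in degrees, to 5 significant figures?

118.18°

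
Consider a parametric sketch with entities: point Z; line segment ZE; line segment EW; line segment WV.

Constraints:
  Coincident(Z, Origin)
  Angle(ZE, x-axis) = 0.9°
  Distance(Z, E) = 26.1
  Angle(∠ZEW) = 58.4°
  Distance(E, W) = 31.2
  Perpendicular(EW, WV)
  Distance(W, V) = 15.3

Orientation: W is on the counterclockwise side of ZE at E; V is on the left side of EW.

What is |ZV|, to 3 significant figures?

18.8

∠ZEW = 58.4°, so EW runs at 0.9° + (180° − 58.4°) = 122° from the x-axis; with |EW| = 31.2, W = E + 31.2·(cos 122°, sin 122°) = (9.33, 26.7). The perpendicularity gives WV at right angles to EW; with |WV| = 15.3 on the left of EW, V = W + 15.3·(-0.843, -0.537) = (-3.57, 18.5). Then |ZV| = |V − Z| = 18.8.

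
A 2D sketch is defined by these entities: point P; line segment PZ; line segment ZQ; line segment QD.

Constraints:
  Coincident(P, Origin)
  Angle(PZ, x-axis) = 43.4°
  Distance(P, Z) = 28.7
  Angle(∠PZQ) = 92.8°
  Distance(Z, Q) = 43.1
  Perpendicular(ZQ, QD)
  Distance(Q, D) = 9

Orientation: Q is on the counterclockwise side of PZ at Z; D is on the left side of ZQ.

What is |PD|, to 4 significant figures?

48.65

∠PZQ = 92.8°, so ZQ runs at 43.4° + (180° − 92.8°) = 130.6° from the x-axis; with |ZQ| = 43.1, Q = Z + 43.1·(cos 130.6°, sin 130.6°) = (-7.196, 52.44). ZQ is perpendicular to QD; with |QD| = 9.0 on the left of ZQ, D = Q + 9.0·(-0.7593, -0.6508) = (-14.03, 46.59). Then |PD| = |D − P| = 48.65.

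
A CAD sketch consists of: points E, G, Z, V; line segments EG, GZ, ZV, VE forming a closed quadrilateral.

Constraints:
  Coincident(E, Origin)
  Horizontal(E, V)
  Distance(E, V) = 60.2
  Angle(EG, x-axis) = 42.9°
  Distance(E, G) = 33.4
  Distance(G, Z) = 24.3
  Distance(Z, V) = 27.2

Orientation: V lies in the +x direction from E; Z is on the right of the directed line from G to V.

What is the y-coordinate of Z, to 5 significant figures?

-0.016432

Checks: |GZ| = 24.30 ✓; |ZV| = 27.20 ✓.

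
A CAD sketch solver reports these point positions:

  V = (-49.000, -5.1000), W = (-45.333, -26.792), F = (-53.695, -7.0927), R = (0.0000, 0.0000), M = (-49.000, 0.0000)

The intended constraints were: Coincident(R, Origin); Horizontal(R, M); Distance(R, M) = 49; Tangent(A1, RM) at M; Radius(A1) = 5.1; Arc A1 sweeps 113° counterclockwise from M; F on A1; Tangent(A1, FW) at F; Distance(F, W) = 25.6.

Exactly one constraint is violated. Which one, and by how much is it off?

Distance(F, W) = 25.6 — off by 4.20.

R = (0.00, 0.00) ✓; R.y = 0.00, M.y = 0.00 ✓; |RM| = 49.00 ✓; ∠(VM, MR) = 90.00° ✓; |VM| = 5.100 ✓; bearing(V→F) − bearing(V→M) = 113.0° ✓; |VF| = 5.100 ✓; ∠(VF, FW) = 90.00° ✓; |FW| = 21.40 ✗.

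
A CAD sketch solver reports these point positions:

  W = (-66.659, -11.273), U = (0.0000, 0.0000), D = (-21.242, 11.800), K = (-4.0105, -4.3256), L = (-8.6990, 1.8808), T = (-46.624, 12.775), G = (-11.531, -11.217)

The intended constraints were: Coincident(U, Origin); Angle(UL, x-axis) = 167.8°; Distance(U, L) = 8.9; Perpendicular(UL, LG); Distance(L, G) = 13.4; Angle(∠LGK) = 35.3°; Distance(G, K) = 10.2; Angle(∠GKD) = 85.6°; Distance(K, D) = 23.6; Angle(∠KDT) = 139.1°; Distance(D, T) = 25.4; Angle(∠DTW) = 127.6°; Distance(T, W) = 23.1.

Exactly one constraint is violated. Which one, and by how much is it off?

Distance(T, W) = 23.1 — off by 8.20.

U = (0.00, 0.00) ✓; UL at 167.8° ✓; |UL| = 8.900 ✓; ∠(UL, LG) = 90.00° ✓; |LG| = 13.40 ✓; ∠LGK = 35.30° ✓; |GK| = 10.20 ✓; ∠GKD = 85.60° ✓; |KD| = 23.60 ✓; ∠KDT = 139.1° ✓; |DT| = 25.40 ✓; ∠DTW = 127.6° ✓; |TW| = 31.30 ✗.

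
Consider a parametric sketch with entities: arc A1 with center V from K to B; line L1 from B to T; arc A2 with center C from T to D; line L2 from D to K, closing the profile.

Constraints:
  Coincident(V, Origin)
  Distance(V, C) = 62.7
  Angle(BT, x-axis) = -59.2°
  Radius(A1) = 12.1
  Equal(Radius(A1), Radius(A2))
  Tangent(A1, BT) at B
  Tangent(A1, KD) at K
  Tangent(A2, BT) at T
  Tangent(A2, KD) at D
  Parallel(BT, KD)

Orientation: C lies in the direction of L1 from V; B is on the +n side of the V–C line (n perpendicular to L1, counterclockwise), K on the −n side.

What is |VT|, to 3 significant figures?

63.9

Tangency of A1 to both parallel lines with radius 12.1 puts B and K at V ± 12.1·n: B = (10.4, 6.20), K = (-10.4, -6.20). Equal radii place T and D the same way about C: T = C + 12.1·n = (42.5, -47.7), D = C − 12.1·n = (21.7, -60.1). Then |VT| = |T − V| = 63.9.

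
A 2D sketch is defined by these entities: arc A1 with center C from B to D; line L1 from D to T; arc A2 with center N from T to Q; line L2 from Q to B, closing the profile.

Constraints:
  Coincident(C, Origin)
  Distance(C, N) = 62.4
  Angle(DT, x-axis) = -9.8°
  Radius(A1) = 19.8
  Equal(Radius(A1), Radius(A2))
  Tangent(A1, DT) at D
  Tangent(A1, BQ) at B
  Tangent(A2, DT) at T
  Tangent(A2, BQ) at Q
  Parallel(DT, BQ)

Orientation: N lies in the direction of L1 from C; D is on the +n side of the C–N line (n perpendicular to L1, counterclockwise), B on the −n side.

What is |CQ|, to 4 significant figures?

65.47

Tangency of A1 to both parallel lines with radius 19.8 puts D and B at C ± 19.8·n: D = (3.370, 19.51), B = (-3.370, -19.51). Equal radii place T and Q the same way about N: T = N + 19.8·n = (64.86, 8.890), Q = N − 19.8·n = (58.12, -30.13). Then |CQ| = |Q − C| = 65.47.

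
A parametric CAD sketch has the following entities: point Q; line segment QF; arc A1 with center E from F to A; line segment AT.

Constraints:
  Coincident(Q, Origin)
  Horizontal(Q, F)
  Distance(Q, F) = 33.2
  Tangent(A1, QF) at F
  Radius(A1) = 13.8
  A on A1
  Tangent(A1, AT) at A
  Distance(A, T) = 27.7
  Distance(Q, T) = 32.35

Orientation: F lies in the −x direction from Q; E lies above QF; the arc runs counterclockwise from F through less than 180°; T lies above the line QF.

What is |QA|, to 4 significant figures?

22.29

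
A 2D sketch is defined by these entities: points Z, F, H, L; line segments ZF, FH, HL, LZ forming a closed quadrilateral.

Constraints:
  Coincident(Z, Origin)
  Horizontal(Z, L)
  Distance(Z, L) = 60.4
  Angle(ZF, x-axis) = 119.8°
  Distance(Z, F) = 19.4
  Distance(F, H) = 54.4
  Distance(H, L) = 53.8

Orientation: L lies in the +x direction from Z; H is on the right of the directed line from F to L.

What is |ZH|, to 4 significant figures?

35.01

Checks: Z.y = 0.00, L.y = 0.00 ✓; |FH| = 54.40 ✓; |HL| = 53.80 ✓.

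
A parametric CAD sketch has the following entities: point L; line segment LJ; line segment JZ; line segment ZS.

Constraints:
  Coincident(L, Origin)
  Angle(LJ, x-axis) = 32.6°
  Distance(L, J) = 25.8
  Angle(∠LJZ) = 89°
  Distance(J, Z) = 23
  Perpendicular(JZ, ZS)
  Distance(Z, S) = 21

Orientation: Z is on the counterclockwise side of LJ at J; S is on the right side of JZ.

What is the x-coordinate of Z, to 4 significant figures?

9.007

L is at the origin; LJ runs at 32.6° with length 25.8, so J = 25.8·(cos 32.6°, sin 32.6°) = (21.74, 13.90). ∠LJZ = 89.0°, so JZ runs at 32.6° + (180° − 89.0°) = 123.6° from the x-axis; with |JZ| = 23.0, Z = J + 23.0·(cos 123.6°, sin 123.6°) = (9.007, 33.06). So Z.x = 9.007.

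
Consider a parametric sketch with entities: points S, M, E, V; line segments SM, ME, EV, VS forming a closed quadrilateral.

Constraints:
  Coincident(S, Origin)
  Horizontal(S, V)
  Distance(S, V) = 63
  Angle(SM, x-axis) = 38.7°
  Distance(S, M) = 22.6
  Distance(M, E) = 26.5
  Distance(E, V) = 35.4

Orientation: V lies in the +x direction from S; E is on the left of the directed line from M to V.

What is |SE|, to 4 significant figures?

48.96

Checks: |ME| = 26.50 ✓; |EV| = 35.40 ✓.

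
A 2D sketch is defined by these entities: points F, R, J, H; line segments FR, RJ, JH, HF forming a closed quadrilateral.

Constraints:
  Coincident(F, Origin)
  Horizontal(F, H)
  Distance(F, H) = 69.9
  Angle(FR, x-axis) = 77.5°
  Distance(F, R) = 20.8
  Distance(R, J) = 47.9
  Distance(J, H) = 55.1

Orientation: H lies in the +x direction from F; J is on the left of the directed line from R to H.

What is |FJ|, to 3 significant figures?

64.9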